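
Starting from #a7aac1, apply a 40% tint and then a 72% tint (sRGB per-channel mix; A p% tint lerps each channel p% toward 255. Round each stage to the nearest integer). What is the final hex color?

#a7aac1 is rgb(167, 170, 193).
A 40% tint moves each channel 40% toward 255:
  R: 167 + 0.4×(255−167) = 167 + 35.2 = 202.2 → 202
  G: 170 + 0.4×(255−170) = 170 + 34 = 204 → 204
  B: 193 + 24.8 = 217.8 → 218
After the tint: rgb(202, 204, 218) = #caccda.
A 72% tint moves each channel 72% toward 255:
  R: 202 + 0.72×(255−202) = 202 + 38.16 = 240.16 → 240
  G: 204 + 0.72×(255−204) = 204 + 36.72 = 240.72 → 241
  B: 218 + 0.72×(255−218) = 218 + 26.64 = 244.64 → 245
rgb(240, 241, 245) = #f0f1f5.

#f0f1f5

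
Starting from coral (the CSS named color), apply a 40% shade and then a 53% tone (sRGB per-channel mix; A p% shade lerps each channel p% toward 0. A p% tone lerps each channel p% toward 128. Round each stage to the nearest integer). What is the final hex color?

CSS coral is rgb(255, 127, 80).
Lerp each channel 40% toward 0:
  R: 255 − 102 = 153 → 153
  G: 127 − 50.8 = 76.2 → 76
  B: 80 + 0.4×(0−80) = 80 − 32 = 48 → 48
After the shade: rgb(153, 76, 48) = #994C30.
Per channel, c → c + 0.53(128 − c):
  R: 153 + 0.53×(128−153) = 153 − 13.25 = 139.75 → 140
  G: 76 + 0.53×(128−76) = 76 + 27.56 = 103.56 → 104
  B: 48 + 0.53×(128−48) = 48 + 42.4 = 90.4 → 90
rgb(140, 104, 90) = #8C685A.

#8C685A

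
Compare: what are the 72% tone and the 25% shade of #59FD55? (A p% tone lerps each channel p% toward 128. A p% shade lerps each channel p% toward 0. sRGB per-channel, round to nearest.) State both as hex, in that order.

#75A374, #43BE40

#59FD55 is rgb(89, 253, 85).
72% tone:
  R: 89 + 0.72×(128−89) = 89 + 28.08 = 117.08 → 117
  G: 253 + 0.72×(128−253) = 253 − 90 = 163 → 163
  B: 85 + 30.96 = 115.96 → 116
  → #75A374
25% shade:
  R: 89 + 0.25×(0−89) = 89 − 22.25 = 66.75 → 67
  G: 253 + 0.25×(0−253) = 253 − 63.25 = 189.75 → 190
  B: 85 + 0.25×(0−85) = 85 − 21.25 = 63.75 → 64
  → #43BE40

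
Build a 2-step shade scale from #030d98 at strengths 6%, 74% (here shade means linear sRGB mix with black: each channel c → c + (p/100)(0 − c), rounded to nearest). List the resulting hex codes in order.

#030c8f, #010328

#030d98 is rgb(3, 13, 152).
6%: (3→3, 13 − 0.78 = 12.22→12, 152 − 9.12 = 142.88→143) → #030c8f
74%: (3 − 2.22 = 0.78→1, 13 − 9.62 = 3.38→3, 152 − 112.48 = 39.52→40) → #010328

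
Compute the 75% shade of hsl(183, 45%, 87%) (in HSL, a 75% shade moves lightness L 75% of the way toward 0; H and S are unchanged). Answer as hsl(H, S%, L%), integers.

L moves 75% from 87 toward 0: 87 − 65.25 = 21.75 → 22.
H and S are unchanged.

hsl(183, 45%, 22%)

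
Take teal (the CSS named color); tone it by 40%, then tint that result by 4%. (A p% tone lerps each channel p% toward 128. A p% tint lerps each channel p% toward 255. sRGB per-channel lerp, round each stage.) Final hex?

#3B8585

CSS teal is rgb(0, 128, 128).
Lerp each channel 40% toward 128:
  R: 0 + 0.4×(128−0) = 0 + 51.2 = 51.2 → 51
  G: 128 + 0.4×(128−128) = 128 + 0 = 128 → 128
  B: 128 + 0 = 128 → 128
After the tone: rgb(51, 128, 128) = #338080.
A 4% tint moves each channel 4% toward 255:
  R: 51 + 8.16 = 59.16 → 59
  G: 128 + 5.08 = 133.08 → 133
  B: 128 + 5.08 = 133.08 → 133
rgb(59, 133, 133) = #3B8585.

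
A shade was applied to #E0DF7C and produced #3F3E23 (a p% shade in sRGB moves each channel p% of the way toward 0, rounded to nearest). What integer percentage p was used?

72%

#E0DF7C is rgb(224, 223, 124); #3F3E23 is rgb(63, 62, 35).
On the R channel (widest range): 63 ≈ 224 + (p/100)(0 − 224), so p ≈ 100×(63 − 224)/(0 − 224) = -16100/-224 = 71.88.
p = 72 reproduces all three channels after rounding.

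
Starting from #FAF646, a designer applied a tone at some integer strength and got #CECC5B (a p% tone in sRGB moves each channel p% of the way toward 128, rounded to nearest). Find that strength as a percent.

36%

#FAF646 is rgb(250, 246, 70); #CECC5B is rgb(206, 204, 91).
On the R channel (widest range): 206 ≈ 250 + (p/100)(128 − 250), so p ≈ 100×(206 − 250)/(128 − 250) = -4400/-122 = 36.07.
p = 36 reproduces all three channels after rounding.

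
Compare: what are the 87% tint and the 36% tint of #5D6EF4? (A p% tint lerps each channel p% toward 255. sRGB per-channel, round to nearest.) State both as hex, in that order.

#EAECFE, #97A2F8

#5D6EF4 is rgb(93, 110, 244).
87% tint:
  R: 93 + 140.94 = 233.94 → 234
  G: 110 + 0.87×(255−110) = 110 + 126.15 = 236.15 → 236
  B: 244 + 9.57 = 253.57 → 254
  → #EAECFE
36% tint:
  R: 93 + 58.32 = 151.32 → 151
  G: 110 + 0.36×(255−110) = 110 + 52.2 = 162.2 → 162
  B: 244 + 0.36×(255−244) = 244 + 3.96 = 247.96 → 248
  → #97A2F8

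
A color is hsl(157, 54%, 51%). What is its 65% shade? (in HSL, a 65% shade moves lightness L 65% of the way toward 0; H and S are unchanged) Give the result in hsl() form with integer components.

hsl(157, 54%, 18%)

L moves 65% from 51 toward 0: 51 − 33.15 = 17.85 → 18.
H and S are unchanged.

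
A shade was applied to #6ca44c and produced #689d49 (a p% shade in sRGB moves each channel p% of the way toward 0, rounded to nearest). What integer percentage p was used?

#6ca44c is rgb(108, 164, 76); #689d49 is rgb(104, 157, 73).
On the G channel (widest range): 157 ≈ 164 + (p/100)(0 − 164), so p ≈ 100×(157 − 164)/(0 − 164) = -700/-164 = 4.27.
p = 4 reproduces all three channels after rounding.

4%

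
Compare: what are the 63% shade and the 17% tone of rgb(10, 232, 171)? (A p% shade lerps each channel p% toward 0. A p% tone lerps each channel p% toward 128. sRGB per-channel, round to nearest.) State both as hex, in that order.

63% shade:
  R: 10 + 0.63×(0−10) = 10 − 6.3 = 3.7 → 4
  G: 232 − 146.16 = 85.84 → 86
  B: 171 + 0.63×(0−171) = 171 − 107.73 = 63.27 → 63
  → #04563f
17% tone:
  R: 10 + 20.06 = 30.06 → 30
  G: 232 + 0.17×(128−232) = 232 − 17.68 = 214.32 → 214
  B: 171 − 7.31 = 163.69 → 164
  → #1ed6a4

#04563f, #1ed6a4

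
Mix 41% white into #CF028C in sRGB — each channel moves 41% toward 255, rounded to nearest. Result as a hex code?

#E36ABB

#CF028C is rgb(207, 2, 140).
Lerp each channel 41% toward 255:
  R: 207 + 19.68 = 226.68 → 227
  G: 2 + 0.41×(255−2) = 2 + 103.73 = 105.73 → 106
  B: 140 + 0.41×(255−140) = 140 + 47.15 = 187.15 → 187
rgb(227, 106, 187) = #E36ABB.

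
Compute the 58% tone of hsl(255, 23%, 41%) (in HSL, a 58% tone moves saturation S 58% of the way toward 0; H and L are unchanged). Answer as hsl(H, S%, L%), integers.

hsl(255, 10%, 41%)

S moves 58% from 23 toward 0: 23 − 13.34 = 9.66 → 10.
H and L are unchanged.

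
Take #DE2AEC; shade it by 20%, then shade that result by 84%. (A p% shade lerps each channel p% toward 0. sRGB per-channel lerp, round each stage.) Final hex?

#DE2AEC is rgb(222, 42, 236).
A 20% shade moves each channel 20% toward 0:
  R: 222 + 0.2×(0−222) = 222 − 44.4 = 177.6 → 178
  G: 42 − 8.4 = 33.6 → 34
  B: 236 + 0.2×(0−236) = 236 − 47.2 = 188.8 → 189
After the shade: rgb(178, 34, 189) = #B222BD.
Lerp each channel 84% toward 0:
  R: 178 − 149.52 = 28.48 → 28
  G: 34 + 0.84×(0−34) = 34 − 28.56 = 5.44 → 5
  B: 189 + 0.84×(0−189) = 189 − 158.76 = 30.24 → 30
rgb(28, 5, 30) = #1C051E.

#1C051E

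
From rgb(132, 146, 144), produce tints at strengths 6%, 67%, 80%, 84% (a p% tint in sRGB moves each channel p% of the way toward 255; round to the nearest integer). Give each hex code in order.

6%: (132 + 7.38 = 139.38→139, 146 + 6.54 = 152.54→153, 144 + 6.66 = 150.66→151) → #8B9997
67%: (132 + 82.41 = 214.41→214, 146 + 73.03 = 219.03→219, 144 + 74.37 = 218.37→218) → #D6DBDA
80%: (132 + 98.4 = 230.4→230, 146 + 87.2 = 233.2→233, 144 + 88.8 = 232.8→233) → #E6E9E9
84%: (132 + 103.32 = 235.32→235, 146 + 91.56 = 237.56→238, 144 + 93.24 = 237.24→237) → #EBEEED

#8B9997, #D6DBDA, #E6E9E9, #EBEEED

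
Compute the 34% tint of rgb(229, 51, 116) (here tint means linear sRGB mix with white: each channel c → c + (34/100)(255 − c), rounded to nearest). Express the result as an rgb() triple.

rgb(238, 120, 163)

Lerp each channel 34% toward 255:
  R: 229 + 0.34×(255−229) = 229 + 8.84 = 237.84 → 238
  G: 51 + 0.34×(255−51) = 51 + 69.36 = 120.36 → 120
  B: 116 + 47.26 = 163.26 → 163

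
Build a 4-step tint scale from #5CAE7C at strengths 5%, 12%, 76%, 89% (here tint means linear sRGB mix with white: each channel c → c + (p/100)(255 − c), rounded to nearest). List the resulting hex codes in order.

#5CAE7C is rgb(92, 174, 124).
5%: (92 + 8.15 = 100.15→100, 174 + 4.05 = 178.05→178, 124 + 6.55 = 130.55→131) → #64B283
12%: (92 + 19.56 = 111.56→112, 174 + 9.72 = 183.72→184, 124 + 15.72 = 139.72→140) → #70B88C
76%: (92 + 123.88 = 215.88→216, 174 + 61.56 = 235.56→236, 124 + 99.56 = 223.56→224) → #D8ECE0
89%: (92 + 145.07 = 237.07→237, 174 + 72.09 = 246.09→246, 124 + 116.59 = 240.59→241) → #EDF6F1

#64B283, #70B88C, #D8ECE0, #EDF6F1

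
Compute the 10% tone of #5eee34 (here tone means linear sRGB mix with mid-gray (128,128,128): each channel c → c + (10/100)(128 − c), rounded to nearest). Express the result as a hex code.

#61e33c

#5eee34 is rgb(94, 238, 52).
Lerp each channel 10% toward 128:
  R: 94 + 3.4 = 97.4 → 97
  G: 238 + 0.1×(128−238) = 238 − 11 = 227 → 227
  B: 52 + 0.1×(128−52) = 52 + 7.6 = 59.6 → 60
rgb(97, 227, 60) = #61e33c.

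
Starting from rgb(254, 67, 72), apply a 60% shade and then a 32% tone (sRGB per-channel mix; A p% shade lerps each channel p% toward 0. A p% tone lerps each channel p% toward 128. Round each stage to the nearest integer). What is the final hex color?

A 60% shade moves each channel 60% toward 0:
  R: 254 + 0.6×(0−254) = 254 − 152.4 = 101.6 → 102
  G: 67 − 40.2 = 26.8 → 27
  B: 72 + 0.6×(0−72) = 72 − 43.2 = 28.8 → 29
After the shade: rgb(102, 27, 29) = #661B1D.
Lerp each channel 32% toward 128:
  R: 102 + 8.32 = 110.32 → 110
  G: 27 + 0.32×(128−27) = 27 + 32.32 = 59.32 → 59
  B: 29 + 31.68 = 60.68 → 61
rgb(110, 59, 61) = #6E3B3D.

#6E3B3D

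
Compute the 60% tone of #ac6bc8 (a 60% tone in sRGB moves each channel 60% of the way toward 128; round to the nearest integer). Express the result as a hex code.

#92789d

#ac6bc8 is rgb(172, 107, 200).
Lerp each channel 60% toward 128:
  R: 172 + 0.6×(128−172) = 172 − 26.4 = 145.6 → 146
  G: 107 + 0.6×(128−107) = 107 + 12.6 = 119.6 → 120
  B: 200 + 0.6×(128−200) = 200 − 43.2 = 156.8 → 157
rgb(146, 120, 157) = #92789d.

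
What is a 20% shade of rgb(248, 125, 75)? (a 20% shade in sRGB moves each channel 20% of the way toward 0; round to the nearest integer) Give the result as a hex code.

Per channel, c → c + 0.2(0 − c):
  R: 248 − 49.6 = 198.4 → 198
  G: 125 − 25 = 100 → 100
  B: 75 + 0.2×(0−75) = 75 − 15 = 60 → 60
rgb(198, 100, 60) = #C6643C.

#C6643C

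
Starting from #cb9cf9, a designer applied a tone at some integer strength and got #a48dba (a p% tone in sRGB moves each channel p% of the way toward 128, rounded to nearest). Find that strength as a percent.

#cb9cf9 is rgb(203, 156, 249); #a48dba is rgb(164, 141, 186).
On the B channel (widest range): 186 ≈ 249 + (p/100)(128 − 249), so p ≈ 100×(186 − 249)/(128 − 249) = -6300/-121 = 52.07.
p = 52 reproduces all three channels after rounding.

52%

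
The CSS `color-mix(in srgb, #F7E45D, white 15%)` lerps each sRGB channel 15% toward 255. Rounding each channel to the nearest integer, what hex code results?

#F8E875

#F7E45D is rgb(247, 228, 93).
Per channel, c → c + 0.15(255 − c):
  R: 247 + 0.15×(255−247) = 247 + 1.2 = 248.2 → 248
  G: 228 + 0.15×(255−228) = 228 + 4.05 = 232.05 → 232
  B: 93 + 0.15×(255−93) = 93 + 24.3 = 117.3 → 117
rgb(248, 232, 117) = #F8E875.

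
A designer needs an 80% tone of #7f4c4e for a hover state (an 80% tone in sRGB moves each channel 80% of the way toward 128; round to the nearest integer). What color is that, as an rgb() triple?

#7f4c4e is rgb(127, 76, 78).
An 80% tone moves each channel 80% toward 128:
  R: 127 + 0.8×(128−127) = 127 + 0.8 = 127.8 → 128
  G: 76 + 41.6 = 117.6 → 118
  B: 78 + 0.8×(128−78) = 78 + 40 = 118 → 118

rgb(128, 118, 118)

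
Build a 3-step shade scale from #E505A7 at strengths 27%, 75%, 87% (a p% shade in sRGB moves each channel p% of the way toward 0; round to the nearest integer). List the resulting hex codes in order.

#E505A7 is rgb(229, 5, 167).
27%: (229 − 61.83 = 167.17→167, 5 − 1.35 = 3.65→4, 167 − 45.09 = 121.91→122) → #A7047A
75%: (229 − 171.75 = 57.25→57, 5 − 3.75 = 1.25→1, 167 − 125.25 = 41.75→42) → #39012A
87%: (229 − 199.23 = 29.77→30, 5 − 4.35 = 0.65→1, 167 − 145.29 = 21.71→22) → #1E0116

#A7047A, #39012A, #1E0116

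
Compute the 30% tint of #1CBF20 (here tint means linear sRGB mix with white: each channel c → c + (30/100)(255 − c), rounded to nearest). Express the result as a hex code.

#60D263

#1CBF20 is rgb(28, 191, 32).
A 30% tint moves each channel 30% toward 255:
  R: 28 + 0.3×(255−28) = 28 + 68.1 = 96.1 → 96
  G: 191 + 0.3×(255−191) = 191 + 19.2 = 210.2 → 210
  B: 32 + 66.9 = 98.9 → 99
rgb(96, 210, 99) = #60D263.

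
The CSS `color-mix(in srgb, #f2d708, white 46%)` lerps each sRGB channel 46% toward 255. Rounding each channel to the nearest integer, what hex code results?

#f8e97a

#f2d708 is rgb(242, 215, 8).
Per channel, c → c + 0.46(255 − c):
  R: 242 + 5.98 = 247.98 → 248
  G: 215 + 0.46×(255−215) = 215 + 18.4 = 233.4 → 233
  B: 8 + 0.46×(255−8) = 8 + 113.62 = 121.62 → 122
rgb(248, 233, 122) = #f8e97a.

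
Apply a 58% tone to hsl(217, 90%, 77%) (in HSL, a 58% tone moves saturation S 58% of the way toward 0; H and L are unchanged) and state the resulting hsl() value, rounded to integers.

S moves 58% from 90 toward 0: 90 − 52.2 = 37.8 → 38.
H and L are unchanged.

hsl(217, 38%, 77%)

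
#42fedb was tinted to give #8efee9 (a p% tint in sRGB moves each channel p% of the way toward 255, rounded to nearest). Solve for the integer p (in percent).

40%

#42fedb is rgb(66, 254, 219); #8efee9 is rgb(142, 254, 233).
On the R channel (widest range): 142 ≈ 66 + (p/100)(255 − 66), so p ≈ 100×(142 − 66)/(255 − 66) = 7600/189 = 40.21.
p = 40 reproduces all three channels after rounding.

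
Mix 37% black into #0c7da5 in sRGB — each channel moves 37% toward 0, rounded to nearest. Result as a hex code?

#0c7da5 is rgb(12, 125, 165).
Lerp each channel 37% toward 0:
  R: 12 + 0.37×(0−12) = 12 − 4.44 = 7.56 → 8
  G: 125 − 46.25 = 78.75 → 79
  B: 165 − 61.05 = 103.95 → 104
rgb(8, 79, 104) = #084f68.

#084f68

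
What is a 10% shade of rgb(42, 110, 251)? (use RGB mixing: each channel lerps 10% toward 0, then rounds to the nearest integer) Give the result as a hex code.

Per channel, c → c + 0.1(0 − c):
  R: 42 + 0.1×(0−42) = 42 − 4.2 = 37.8 → 38
  G: 110 + 0.1×(0−110) = 110 − 11 = 99 → 99
  B: 251 − 25.1 = 225.9 → 226
rgb(38, 99, 226) = #2663E2.

#2663E2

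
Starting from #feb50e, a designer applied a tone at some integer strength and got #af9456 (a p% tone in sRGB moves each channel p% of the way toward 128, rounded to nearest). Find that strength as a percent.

#feb50e is rgb(254, 181, 14); #af9456 is rgb(175, 148, 86).
On the R channel (widest range): 175 ≈ 254 + (p/100)(128 − 254), so p ≈ 100×(175 − 254)/(128 − 254) = -7900/-126 = 62.70.
p = 63 reproduces all three channels after rounding.

63%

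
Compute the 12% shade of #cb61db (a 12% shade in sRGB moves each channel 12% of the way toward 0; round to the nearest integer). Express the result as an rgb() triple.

rgb(179, 85, 193)

#cb61db is rgb(203, 97, 219).
Per channel, c → c + 0.12(0 − c):
  R: 203 − 24.36 = 178.64 → 179
  G: 97 + 0.12×(0−97) = 97 − 11.64 = 85.36 → 85
  B: 219 − 26.28 = 192.72 → 193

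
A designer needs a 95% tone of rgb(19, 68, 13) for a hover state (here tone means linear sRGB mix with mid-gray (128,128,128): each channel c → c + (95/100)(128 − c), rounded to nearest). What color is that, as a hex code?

A 95% tone moves each channel 95% toward 128:
  R: 19 + 103.55 = 122.55 → 123
  G: 68 + 0.95×(128−68) = 68 + 57 = 125 → 125
  B: 13 + 109.25 = 122.25 → 122
rgb(123, 125, 122) = #7B7D7A.

#7B7D7A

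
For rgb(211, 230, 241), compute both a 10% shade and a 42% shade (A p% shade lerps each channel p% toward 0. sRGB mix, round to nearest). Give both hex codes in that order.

10% shade:
  R: 211 − 21.1 = 189.9 → 190
  G: 230 − 23 = 207 → 207
  B: 241 + 0.1×(0−241) = 241 − 24.1 = 216.9 → 217
  → #BECFD9
42% shade:
  R: 211 + 0.42×(0−211) = 211 − 88.62 = 122.38 → 122
  G: 230 − 96.6 = 133.4 → 133
  B: 241 − 101.22 = 139.78 → 140
  → #7A858C

#BECFD9, #7A858C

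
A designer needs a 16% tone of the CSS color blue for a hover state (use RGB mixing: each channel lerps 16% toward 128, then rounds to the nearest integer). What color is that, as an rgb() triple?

rgb(20, 20, 235)

CSS blue is rgb(0, 0, 255).
Lerp each channel 16% toward 128:
  R: 0 + 20.48 = 20.48 → 20
  G: 0 + 0.16×(128−0) = 0 + 20.48 = 20.48 → 20
  B: 255 + 0.16×(128−255) = 255 − 20.32 = 234.68 → 235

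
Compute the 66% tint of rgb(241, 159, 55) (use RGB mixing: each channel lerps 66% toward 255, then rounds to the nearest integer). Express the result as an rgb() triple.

Lerp each channel 66% toward 255:
  R: 241 + 9.24 = 250.24 → 250
  G: 159 + 63.36 = 222.36 → 222
  B: 55 + 0.66×(255−55) = 55 + 132 = 187 → 187

rgb(250, 222, 187)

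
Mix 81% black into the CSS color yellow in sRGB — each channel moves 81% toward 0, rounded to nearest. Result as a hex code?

#303000

CSS yellow is rgb(255, 255, 0).
An 81% shade moves each channel 81% toward 0:
  R: 255 + 0.81×(0−255) = 255 − 206.55 = 48.45 → 48
  G: 255 + 0.81×(0−255) = 255 − 206.55 = 48.45 → 48
  B: 0 + 0.81×(0−0) = 0 + 0 = 0 → 0
rgb(48, 48, 0) = #303000.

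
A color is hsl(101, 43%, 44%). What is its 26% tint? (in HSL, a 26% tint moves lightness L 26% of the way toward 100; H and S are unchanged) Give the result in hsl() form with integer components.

hsl(101, 43%, 59%)

L moves 26% from 44 toward 100: 44 + 14.56 = 58.56 → 59.
H and S are unchanged.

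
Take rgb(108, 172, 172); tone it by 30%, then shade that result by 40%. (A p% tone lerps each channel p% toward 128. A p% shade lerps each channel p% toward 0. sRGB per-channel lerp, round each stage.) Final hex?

#445F5F

Per channel, c → c + 0.3(128 − c):
  R: 108 + 6 = 114 → 114
  G: 172 − 13.2 = 158.8 → 159
  B: 172 + 0.3×(128−172) = 172 − 13.2 = 158.8 → 159
After the tone: rgb(114, 159, 159) = #729F9F.
Lerp each channel 40% toward 0:
  R: 114 − 45.6 = 68.4 → 68
  G: 159 + 0.4×(0−159) = 159 − 63.6 = 95.4 → 95
  B: 159 + 0.4×(0−159) = 159 − 63.6 = 95.4 → 95
rgb(68, 95, 95) = #445F5F.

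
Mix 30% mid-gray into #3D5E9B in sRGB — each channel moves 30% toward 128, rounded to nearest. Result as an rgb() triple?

rgb(81, 104, 147)

#3D5E9B is rgb(61, 94, 155).
Lerp each channel 30% toward 128:
  R: 61 + 0.3×(128−61) = 61 + 20.1 = 81.1 → 81
  G: 94 + 0.3×(128−94) = 94 + 10.2 = 104.2 → 104
  B: 155 + 0.3×(128−155) = 155 − 8.1 = 146.9 → 147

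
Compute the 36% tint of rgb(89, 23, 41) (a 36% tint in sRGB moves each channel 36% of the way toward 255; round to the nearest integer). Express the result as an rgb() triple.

Lerp each channel 36% toward 255:
  R: 89 + 59.76 = 148.76 → 149
  G: 23 + 0.36×(255−23) = 23 + 83.52 = 106.52 → 107
  B: 41 + 77.04 = 118.04 → 118

rgb(149, 107, 118)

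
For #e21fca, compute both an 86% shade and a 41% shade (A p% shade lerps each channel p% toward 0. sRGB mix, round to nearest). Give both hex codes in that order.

#20041c, #851277

#e21fca is rgb(226, 31, 202).
86% shade:
  R: 226 + 0.86×(0−226) = 226 − 194.36 = 31.64 → 32
  G: 31 + 0.86×(0−31) = 31 − 26.66 = 4.34 → 4
  B: 202 − 173.72 = 28.28 → 28
  → #20041c
41% shade:
  R: 226 + 0.41×(0−226) = 226 − 92.66 = 133.34 → 133
  G: 31 + 0.41×(0−31) = 31 − 12.71 = 18.29 → 18
  B: 202 − 82.82 = 119.18 → 119
  → #851277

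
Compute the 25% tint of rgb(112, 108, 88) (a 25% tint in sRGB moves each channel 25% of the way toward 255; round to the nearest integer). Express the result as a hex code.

Per channel, c → c + 0.25(255 − c):
  R: 112 + 35.75 = 147.75 → 148
  G: 108 + 36.75 = 144.75 → 145
  B: 88 + 0.25×(255−88) = 88 + 41.75 = 129.75 → 130
rgb(148, 145, 130) = #949182.

#949182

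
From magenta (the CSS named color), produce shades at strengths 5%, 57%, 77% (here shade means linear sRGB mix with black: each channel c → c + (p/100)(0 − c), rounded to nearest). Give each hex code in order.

#F200F2, #6E006E, #3B003B

CSS magenta is rgb(255, 0, 255).
5%: (255 − 12.75 = 242.25→242, 0→0, 255 − 12.75 = 242.25→242) → #F200F2
57%: (255 − 145.35 = 109.65→110, 0→0, 255 − 145.35 = 109.65→110) → #6E006E
77%: (255 − 196.35 = 58.65→59, 0→0, 255 − 196.35 = 58.65→59) → #3B003B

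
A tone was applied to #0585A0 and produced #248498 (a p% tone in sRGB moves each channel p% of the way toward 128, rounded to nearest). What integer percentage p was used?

25%

#0585A0 is rgb(5, 133, 160); #248498 is rgb(36, 132, 152).
On the R channel (widest range): 36 ≈ 5 + (p/100)(128 − 5), so p ≈ 100×(36 − 5)/(128 − 5) = 3100/123 = 25.20.
p = 25 reproduces all three channels after rounding.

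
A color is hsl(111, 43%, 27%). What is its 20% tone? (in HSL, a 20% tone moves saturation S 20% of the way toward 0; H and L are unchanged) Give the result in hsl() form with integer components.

S moves 20% from 43 toward 0: 43 − 8.6 = 34.4 → 34.
H and L are unchanged.

hsl(111, 34%, 27%)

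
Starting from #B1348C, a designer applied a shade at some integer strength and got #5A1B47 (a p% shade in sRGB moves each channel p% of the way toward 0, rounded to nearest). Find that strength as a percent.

49%

#B1348C is rgb(177, 52, 140); #5A1B47 is rgb(90, 27, 71).
On the R channel (widest range): 90 ≈ 177 + (p/100)(0 − 177), so p ≈ 100×(90 − 177)/(0 − 177) = -8700/-177 = 49.15.
p = 49 reproduces all three channels after rounding.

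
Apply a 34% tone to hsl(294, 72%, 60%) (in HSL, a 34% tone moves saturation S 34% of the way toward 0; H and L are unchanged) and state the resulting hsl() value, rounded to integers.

hsl(294, 48%, 60%)

S moves 34% from 72 toward 0: 72 − 24.48 = 47.52 → 48.
H and L are unchanged.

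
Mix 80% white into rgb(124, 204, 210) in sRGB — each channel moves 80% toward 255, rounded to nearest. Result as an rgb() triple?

rgb(229, 245, 246)

Per channel, c → c + 0.8(255 − c):
  R: 124 + 104.8 = 228.8 → 229
  G: 204 + 40.8 = 244.8 → 245
  B: 210 + 36 = 246 → 246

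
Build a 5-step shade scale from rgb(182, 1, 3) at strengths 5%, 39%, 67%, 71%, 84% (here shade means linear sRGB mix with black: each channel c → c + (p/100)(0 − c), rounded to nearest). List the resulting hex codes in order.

5%: (182 − 9.1 = 172.9→173, 1→1, 3→3) → #ad0103
39%: (182 − 70.98 = 111.02→111, 1→1, 3 − 1.17 = 1.83→2) → #6f0102
67%: (182 − 121.94 = 60.06→60, 1 − 0.67 = 0.33→0, 3 − 2.01 = 0.99→1) → #3c0001
71%: (182 − 129.22 = 52.78→53, 1 − 0.71 = 0.29→0, 3 − 2.13 = 0.87→1) → #350001
84%: (182 − 152.88 = 29.12→29, 1 − 0.84 = 0.16→0, 3 − 2.52 = 0.48→0) → #1d0000

#ad0103, #6f0102, #3c0001, #350001, #1d0000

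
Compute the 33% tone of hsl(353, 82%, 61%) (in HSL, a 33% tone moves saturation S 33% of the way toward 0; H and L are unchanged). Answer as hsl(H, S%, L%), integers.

S moves 33% from 82 toward 0: 82 − 27.06 = 54.94 → 55.
H and L are unchanged.

hsl(353, 55%, 61%)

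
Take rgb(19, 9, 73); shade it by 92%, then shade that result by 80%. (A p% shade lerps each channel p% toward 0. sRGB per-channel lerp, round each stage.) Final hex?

A 92% shade moves each channel 92% toward 0:
  R: 19 + 0.92×(0−19) = 19 − 17.48 = 1.52 → 2
  G: 9 − 8.28 = 0.72 → 1
  B: 73 + 0.92×(0−73) = 73 − 67.16 = 5.84 → 6
After the shade: rgb(2, 1, 6) = #020106.
Lerp each channel 80% toward 0:
  R: 2 + 0.8×(0−2) = 2 − 1.6 = 0.4 → 0
  G: 1 + 0.8×(0−1) = 1 − 0.8 = 0.2 → 0
  B: 6 − 4.8 = 1.2 → 1
rgb(0, 0, 1) = #000001.

#000001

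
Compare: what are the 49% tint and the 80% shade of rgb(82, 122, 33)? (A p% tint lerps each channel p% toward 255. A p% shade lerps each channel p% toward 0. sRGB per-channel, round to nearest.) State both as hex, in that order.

49% tint:
  R: 82 + 0.49×(255−82) = 82 + 84.77 = 166.77 → 167
  G: 122 + 0.49×(255−122) = 122 + 65.17 = 187.17 → 187
  B: 33 + 108.78 = 141.78 → 142
  → #a7bb8e
80% shade:
  R: 82 − 65.6 = 16.4 → 16
  G: 122 + 0.8×(0−122) = 122 − 97.6 = 24.4 → 24
  B: 33 + 0.8×(0−33) = 33 − 26.4 = 6.6 → 7
  → #101807

#a7bb8e, #101807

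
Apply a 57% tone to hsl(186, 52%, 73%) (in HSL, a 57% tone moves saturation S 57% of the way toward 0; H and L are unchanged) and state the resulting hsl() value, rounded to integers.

S moves 57% from 52 toward 0: 52 − 29.64 = 22.36 → 22.
H and L are unchanged.

hsl(186, 22%, 73%)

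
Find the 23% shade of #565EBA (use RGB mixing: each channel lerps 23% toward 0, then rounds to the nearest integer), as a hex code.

#42488F

#565EBA is rgb(86, 94, 186).
Per channel, c → c + 0.23(0 − c):
  R: 86 + 0.23×(0−86) = 86 − 19.78 = 66.22 → 66
  G: 94 − 21.62 = 72.38 → 72
  B: 186 + 0.23×(0−186) = 186 − 42.78 = 143.22 → 143
rgb(66, 72, 143) = #42488F.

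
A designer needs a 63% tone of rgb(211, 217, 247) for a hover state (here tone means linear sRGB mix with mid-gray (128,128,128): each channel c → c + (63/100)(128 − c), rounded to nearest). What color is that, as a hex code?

#9FA1AC

A 63% tone moves each channel 63% toward 128:
  R: 211 − 52.29 = 158.71 → 159
  G: 217 − 56.07 = 160.93 → 161
  B: 247 − 74.97 = 172.03 → 172
rgb(159, 161, 172) = #9FA1AC.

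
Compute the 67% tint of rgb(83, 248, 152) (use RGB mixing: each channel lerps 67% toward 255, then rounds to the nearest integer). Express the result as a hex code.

#C6FDDD

Per channel, c → c + 0.67(255 − c):
  R: 83 + 115.24 = 198.24 → 198
  G: 248 + 0.67×(255−248) = 248 + 4.69 = 252.69 → 253
  B: 152 + 0.67×(255−152) = 152 + 69.01 = 221.01 → 221
rgb(198, 253, 221) = #C6FDDD.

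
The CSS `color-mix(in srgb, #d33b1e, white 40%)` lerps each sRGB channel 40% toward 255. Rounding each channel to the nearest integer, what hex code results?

#d33b1e is rgb(211, 59, 30).
Per channel, c → c + 0.4(255 − c):
  R: 211 + 0.4×(255−211) = 211 + 17.6 = 228.6 → 229
  G: 59 + 78.4 = 137.4 → 137
  B: 30 + 0.4×(255−30) = 30 + 90 = 120 → 120
rgb(229, 137, 120) = #e58978.

#e58978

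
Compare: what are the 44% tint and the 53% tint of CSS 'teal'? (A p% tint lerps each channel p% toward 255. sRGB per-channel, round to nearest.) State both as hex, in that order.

CSS teal is rgb(0, 128, 128).
44% tint:
  R: 0 + 0.44×(255−0) = 0 + 112.2 = 112.2 → 112
  G: 128 + 55.88 = 183.88 → 184
  B: 128 + 55.88 = 183.88 → 184
  → #70b8b8
53% tint:
  R: 0 + 135.15 = 135.15 → 135
  G: 128 + 0.53×(255−128) = 128 + 67.31 = 195.31 → 195
  B: 128 + 0.53×(255−128) = 128 + 67.31 = 195.31 → 195
  → #87c3c3

#70b8b8, #87c3c3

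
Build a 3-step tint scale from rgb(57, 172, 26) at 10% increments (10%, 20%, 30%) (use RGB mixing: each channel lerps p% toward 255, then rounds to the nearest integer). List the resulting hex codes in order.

#4DB431, #61BD48, #74C55F

10%: (57 + 19.8 = 76.8→77, 172 + 8.3 = 180.3→180, 26 + 22.9 = 48.9→49) → #4DB431
20%: (57 + 39.6 = 96.6→97, 172 + 16.6 = 188.6→189, 26 + 45.8 = 71.8→72) → #61BD48
30%: (57 + 59.4 = 116.4→116, 172 + 24.9 = 196.9→197, 26 + 68.7 = 94.7→95) → #74C55F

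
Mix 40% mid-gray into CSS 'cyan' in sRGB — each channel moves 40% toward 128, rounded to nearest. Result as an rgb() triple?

rgb(51, 204, 204)

CSS cyan is rgb(0, 255, 255).
Per channel, c → c + 0.4(128 − c):
  R: 0 + 0.4×(128−0) = 0 + 51.2 = 51.2 → 51
  G: 255 − 50.8 = 204.2 → 204
  B: 255 − 50.8 = 204.2 → 204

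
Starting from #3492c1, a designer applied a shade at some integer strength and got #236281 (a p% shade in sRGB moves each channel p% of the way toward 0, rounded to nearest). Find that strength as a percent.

#3492c1 is rgb(52, 146, 193); #236281 is rgb(35, 98, 129).
On the B channel (widest range): 129 ≈ 193 + (p/100)(0 − 193), so p ≈ 100×(129 − 193)/(0 − 193) = -6400/-193 = 33.16.
p = 33 reproduces all three channels after rounding.

33%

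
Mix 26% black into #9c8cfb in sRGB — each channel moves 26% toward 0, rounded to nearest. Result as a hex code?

#9c8cfb is rgb(156, 140, 251).
A 26% shade moves each channel 26% toward 0:
  R: 156 + 0.26×(0−156) = 156 − 40.56 = 115.44 → 115
  G: 140 + 0.26×(0−140) = 140 − 36.4 = 103.6 → 104
  B: 251 + 0.26×(0−251) = 251 − 65.26 = 185.74 → 186
rgb(115, 104, 186) = #7368ba.

#7368ba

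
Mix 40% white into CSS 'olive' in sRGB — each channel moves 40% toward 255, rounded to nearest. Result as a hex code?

#b3b366

CSS olive is rgb(128, 128, 0).
Lerp each channel 40% toward 255:
  R: 128 + 0.4×(255−128) = 128 + 50.8 = 178.8 → 179
  G: 128 + 50.8 = 178.8 → 179
  B: 0 + 102 = 102 → 102
rgb(179, 179, 102) = #b3b366.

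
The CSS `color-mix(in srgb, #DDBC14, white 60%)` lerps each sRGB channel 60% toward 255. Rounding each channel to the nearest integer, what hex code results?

#F1E4A1

#DDBC14 is rgb(221, 188, 20).
A 60% tint moves each channel 60% toward 255:
  R: 221 + 0.6×(255−221) = 221 + 20.4 = 241.4 → 241
  G: 188 + 0.6×(255−188) = 188 + 40.2 = 228.2 → 228
  B: 20 + 0.6×(255−20) = 20 + 141 = 161 → 161
rgb(241, 228, 161) = #F1E4A1.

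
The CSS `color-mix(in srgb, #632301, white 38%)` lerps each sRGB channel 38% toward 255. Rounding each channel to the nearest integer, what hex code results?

#632301 is rgb(99, 35, 1).
A 38% tint moves each channel 38% toward 255:
  R: 99 + 0.38×(255−99) = 99 + 59.28 = 158.28 → 158
  G: 35 + 83.6 = 118.6 → 119
  B: 1 + 0.38×(255−1) = 1 + 96.52 = 97.52 → 98
rgb(158, 119, 98) = #9e7762.

#9e7762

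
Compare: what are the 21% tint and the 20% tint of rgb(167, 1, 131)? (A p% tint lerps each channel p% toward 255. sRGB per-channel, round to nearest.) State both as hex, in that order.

21% tint:
  R: 167 + 0.21×(255−167) = 167 + 18.48 = 185.48 → 185
  G: 1 + 0.21×(255−1) = 1 + 53.34 = 54.34 → 54
  B: 131 + 26.04 = 157.04 → 157
  → #B9369D
20% tint:
  R: 167 + 17.6 = 184.6 → 185
  G: 1 + 50.8 = 51.8 → 52
  B: 131 + 24.8 = 155.8 → 156
  → #B9349C

#B9369D, #B9349C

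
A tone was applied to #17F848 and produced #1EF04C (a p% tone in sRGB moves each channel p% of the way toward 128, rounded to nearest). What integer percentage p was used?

#17F848 is rgb(23, 248, 72); #1EF04C is rgb(30, 240, 76).
On the G channel (widest range): 240 ≈ 248 + (p/100)(128 − 248), so p ≈ 100×(240 − 248)/(128 − 248) = -800/-120 = 6.67.
p = 7 reproduces all three channels after rounding.

7%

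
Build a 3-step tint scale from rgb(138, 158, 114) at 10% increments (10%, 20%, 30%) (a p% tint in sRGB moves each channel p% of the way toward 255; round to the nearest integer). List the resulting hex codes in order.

10%: (138 + 11.7 = 149.7→150, 158 + 9.7 = 167.7→168, 114 + 14.1 = 128.1→128) → #96A880
20%: (138 + 23.4 = 161.4→161, 158 + 19.4 = 177.4→177, 114 + 28.2 = 142.2→142) → #A1B18E
30%: (138 + 35.1 = 173.1→173, 158 + 29.1 = 187.1→187, 114 + 42.3 = 156.3→156) → #ADBB9C

#96A880, #A1B18E, #ADBB9C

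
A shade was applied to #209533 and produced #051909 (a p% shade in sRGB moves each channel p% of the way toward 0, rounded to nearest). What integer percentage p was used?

83%

#209533 is rgb(32, 149, 51); #051909 is rgb(5, 25, 9).
On the G channel (widest range): 25 ≈ 149 + (p/100)(0 − 149), so p ≈ 100×(25 − 149)/(0 − 149) = -12400/-149 = 83.22.
p = 83 reproduces all three channels after rounding.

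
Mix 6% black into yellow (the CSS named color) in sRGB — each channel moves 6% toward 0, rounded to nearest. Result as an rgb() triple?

CSS yellow is rgb(255, 255, 0).
Lerp each channel 6% toward 0:
  R: 255 + 0.06×(0−255) = 255 − 15.3 = 239.7 → 240
  G: 255 − 15.3 = 239.7 → 240
  B: 0 + 0 = 0 → 0

rgb(240, 240, 0)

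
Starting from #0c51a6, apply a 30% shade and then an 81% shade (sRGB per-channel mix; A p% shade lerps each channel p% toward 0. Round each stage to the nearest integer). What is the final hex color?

#0c51a6 is rgb(12, 81, 166).
Per channel, c → c + 0.3(0 − c):
  R: 12 + 0.3×(0−12) = 12 − 3.6 = 8.4 → 8
  G: 81 − 24.3 = 56.7 → 57
  B: 166 + 0.3×(0−166) = 166 − 49.8 = 116.2 → 116
After the shade: rgb(8, 57, 116) = #083974.
Per channel, c → c + 0.81(0 − c):
  R: 8 + 0.81×(0−8) = 8 − 6.48 = 1.52 → 2
  G: 57 + 0.81×(0−57) = 57 − 46.17 = 10.83 → 11
  B: 116 − 93.96 = 22.04 → 22
rgb(2, 11, 22) = #020b16.

#020b16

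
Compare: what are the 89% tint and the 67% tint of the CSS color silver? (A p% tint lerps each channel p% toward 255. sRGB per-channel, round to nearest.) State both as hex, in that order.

CSS silver is rgb(192, 192, 192).
89% tint:
  R: 192 + 56.07 = 248.07 → 248
  G: 192 + 56.07 = 248.07 → 248
  B: 192 + 0.89×(255−192) = 192 + 56.07 = 248.07 → 248
  → #f8f8f8
67% tint:
  R: 192 + 0.67×(255−192) = 192 + 42.21 = 234.21 → 234
  G: 192 + 42.21 = 234.21 → 234
  B: 192 + 42.21 = 234.21 → 234
  → #eaeaea

#f8f8f8, #eaeaea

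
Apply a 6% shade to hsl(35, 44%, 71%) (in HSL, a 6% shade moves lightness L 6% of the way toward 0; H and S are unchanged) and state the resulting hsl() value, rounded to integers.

L moves 6% from 71 toward 0: 71 − 4.26 = 66.74 → 67.
H and S are unchanged.

hsl(35, 44%, 67%)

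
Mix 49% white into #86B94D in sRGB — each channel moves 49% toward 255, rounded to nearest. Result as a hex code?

#86B94D is rgb(134, 185, 77).
Per channel, c → c + 0.49(255 − c):
  R: 134 + 0.49×(255−134) = 134 + 59.29 = 193.29 → 193
  G: 185 + 0.49×(255−185) = 185 + 34.3 = 219.3 → 219
  B: 77 + 87.22 = 164.22 → 164
rgb(193, 219, 164) = #C1DBA4.

#C1DBA4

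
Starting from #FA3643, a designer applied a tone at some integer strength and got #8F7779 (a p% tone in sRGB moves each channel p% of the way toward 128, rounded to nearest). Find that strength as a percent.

#FA3643 is rgb(250, 54, 67); #8F7779 is rgb(143, 119, 121).
On the R channel (widest range): 143 ≈ 250 + (p/100)(128 − 250), so p ≈ 100×(143 − 250)/(128 − 250) = -10700/-122 = 87.70.
p = 88 reproduces all three channels after rounding.

88%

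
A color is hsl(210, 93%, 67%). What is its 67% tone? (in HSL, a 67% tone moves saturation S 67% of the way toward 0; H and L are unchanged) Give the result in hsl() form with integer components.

hsl(210, 31%, 67%)

S moves 67% from 93 toward 0: 93 − 62.31 = 30.69 → 31.
H and L are unchanged.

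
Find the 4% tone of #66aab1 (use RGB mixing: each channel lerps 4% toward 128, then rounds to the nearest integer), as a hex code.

#67a8af

#66aab1 is rgb(102, 170, 177).
A 4% tone moves each channel 4% toward 128:
  R: 102 + 1.04 = 103.04 → 103
  G: 170 + 0.04×(128−170) = 170 − 1.68 = 168.32 → 168
  B: 177 + 0.04×(128−177) = 177 − 1.96 = 175.04 → 175
rgb(103, 168, 175) = #67a8af.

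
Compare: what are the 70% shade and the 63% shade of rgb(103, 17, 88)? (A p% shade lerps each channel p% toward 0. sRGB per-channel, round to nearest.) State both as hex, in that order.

70% shade:
  R: 103 + 0.7×(0−103) = 103 − 72.1 = 30.9 → 31
  G: 17 − 11.9 = 5.1 → 5
  B: 88 − 61.6 = 26.4 → 26
  → #1f051a
63% shade:
  R: 103 − 64.89 = 38.11 → 38
  G: 17 + 0.63×(0−17) = 17 − 10.71 = 6.29 → 6
  B: 88 + 0.63×(0−88) = 88 − 55.44 = 32.56 → 33
  → #260621

#1f051a, #260621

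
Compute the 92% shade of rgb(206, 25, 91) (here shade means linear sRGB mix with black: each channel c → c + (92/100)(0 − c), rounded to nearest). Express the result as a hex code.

#100207

Per channel, c → c + 0.92(0 − c):
  R: 206 − 189.52 = 16.48 → 16
  G: 25 + 0.92×(0−25) = 25 − 23 = 2 → 2
  B: 91 + 0.92×(0−91) = 91 − 83.72 = 7.28 → 7
rgb(16, 2, 7) = #100207.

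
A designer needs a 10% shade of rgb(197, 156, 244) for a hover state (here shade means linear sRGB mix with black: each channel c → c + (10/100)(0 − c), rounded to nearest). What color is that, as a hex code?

Per channel, c → c + 0.1(0 − c):
  R: 197 + 0.1×(0−197) = 197 − 19.7 = 177.3 → 177
  G: 156 + 0.1×(0−156) = 156 − 15.6 = 140.4 → 140
  B: 244 + 0.1×(0−244) = 244 − 24.4 = 219.6 → 220
rgb(177, 140, 220) = #B18CDC.

#B18CDC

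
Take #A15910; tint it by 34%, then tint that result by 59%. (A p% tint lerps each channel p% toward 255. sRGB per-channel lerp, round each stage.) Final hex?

#A15910 is rgb(161, 89, 16).
Per channel, c → c + 0.34(255 − c):
  R: 161 + 0.34×(255−161) = 161 + 31.96 = 192.96 → 193
  G: 89 + 0.34×(255−89) = 89 + 56.44 = 145.44 → 145
  B: 16 + 81.26 = 97.26 → 97
After the tint: rgb(193, 145, 97) = #C19161.
Lerp each channel 59% toward 255:
  R: 193 + 0.59×(255−193) = 193 + 36.58 = 229.58 → 230
  G: 145 + 0.59×(255−145) = 145 + 64.9 = 209.9 → 210
  B: 97 + 93.22 = 190.22 → 190
rgb(230, 210, 190) = #E6D2BE.

#E6D2BE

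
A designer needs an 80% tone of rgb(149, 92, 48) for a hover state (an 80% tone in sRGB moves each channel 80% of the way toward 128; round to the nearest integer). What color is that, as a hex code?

#847970

Lerp each channel 80% toward 128:
  R: 149 + 0.8×(128−149) = 149 − 16.8 = 132.2 → 132
  G: 92 + 0.8×(128−92) = 92 + 28.8 = 120.8 → 121
  B: 48 + 0.8×(128−48) = 48 + 64 = 112 → 112
rgb(132, 121, 112) = #847970.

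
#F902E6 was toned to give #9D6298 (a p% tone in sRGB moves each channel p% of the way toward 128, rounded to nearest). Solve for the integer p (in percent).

#F902E6 is rgb(249, 2, 230); #9D6298 is rgb(157, 98, 152).
On the G channel (widest range): 98 ≈ 2 + (p/100)(128 − 2), so p ≈ 100×(98 − 2)/(128 − 2) = 9600/126 = 76.19.
p = 76 reproduces all three channels after rounding.

76%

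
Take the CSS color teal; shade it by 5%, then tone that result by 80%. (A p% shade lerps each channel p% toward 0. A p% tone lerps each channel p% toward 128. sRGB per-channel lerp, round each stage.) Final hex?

#667F7F

CSS teal is rgb(0, 128, 128).
Per channel, c → c + 0.05(0 − c):
  R: 0 + 0.05×(0−0) = 0 + 0 = 0 → 0
  G: 128 − 6.4 = 121.6 → 122
  B: 128 + 0.05×(0−128) = 128 − 6.4 = 121.6 → 122
After the shade: rgb(0, 122, 122) = #007A7A.
Per channel, c → c + 0.8(128 − c):
  R: 0 + 102.4 = 102.4 → 102
  G: 122 + 4.8 = 126.8 → 127
  B: 122 + 0.8×(128−122) = 122 + 4.8 = 126.8 → 127
rgb(102, 127, 127) = #667F7F.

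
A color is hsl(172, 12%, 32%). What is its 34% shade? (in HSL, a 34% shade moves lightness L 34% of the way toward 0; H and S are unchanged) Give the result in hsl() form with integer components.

L moves 34% from 32 toward 0: 32 − 10.88 = 21.12 → 21.
H and S are unchanged.

hsl(172, 12%, 21%)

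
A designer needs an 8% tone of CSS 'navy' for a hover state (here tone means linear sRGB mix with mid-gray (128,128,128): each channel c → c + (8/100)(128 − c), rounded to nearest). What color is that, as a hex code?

CSS navy is rgb(0, 0, 128).
Lerp each channel 8% toward 128:
  R: 0 + 0.08×(128−0) = 0 + 10.24 = 10.24 → 10
  G: 0 + 10.24 = 10.24 → 10
  B: 128 + 0.08×(128−128) = 128 + 0 = 128 → 128
rgb(10, 10, 128) = #0A0A80.

#0A0A80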